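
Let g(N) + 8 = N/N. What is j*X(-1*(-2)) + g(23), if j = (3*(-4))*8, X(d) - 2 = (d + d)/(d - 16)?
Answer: -1201/7 ≈ -171.57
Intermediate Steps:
g(N) = -7 (g(N) = -8 + N/N = -8 + 1 = -7)
X(d) = 2 + 2*d/(-16 + d) (X(d) = 2 + (d + d)/(d - 16) = 2 + (2*d)/(-16 + d) = 2 + 2*d/(-16 + d))
j = -96 (j = -12*8 = -96)
j*X(-1*(-2)) + g(23) = -384*(-8 - 1*(-2))/(-16 - 1*(-2)) - 7 = -384*(-8 + 2)/(-16 + 2) - 7 = -384*(-6)/(-14) - 7 = -384*(-1)*(-6)/14 - 7 = -96*12/7 - 7 = -1152/7 - 7 = -1201/7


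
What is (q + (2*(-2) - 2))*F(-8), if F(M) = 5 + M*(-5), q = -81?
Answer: -3915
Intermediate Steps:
F(M) = 5 - 5*M
(q + (2*(-2) - 2))*F(-8) = (-81 + (2*(-2) - 2))*(5 - 5*(-8)) = (-81 + (-4 - 2))*(5 + 40) = (-81 - 6)*45 = -87*45 = -3915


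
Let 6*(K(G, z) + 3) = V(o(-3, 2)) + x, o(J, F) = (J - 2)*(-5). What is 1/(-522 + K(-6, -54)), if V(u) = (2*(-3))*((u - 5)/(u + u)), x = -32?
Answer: -15/7961 ≈ -0.0018842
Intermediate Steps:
o(J, F) = 10 - 5*J (o(J, F) = (-2 + J)*(-5) = 10 - 5*J)
V(u) = -3*(-5 + u)/u (V(u) = -6*(-5 + u)/(2*u) = -6*(-5 + u)*1/(2*u) = -3*(-5 + u)/u)
K(G, z) = -131/15 (K(G, z) = -3 + ((-3 + 15/(10 - 5*(-3))) - 32)/6 = -3 + ((-3 + 15/(10 + 15)) - 32)/6 = -3 + ((-3 + 15/25) - 32)/6 = -3 + ((-3 + 15*(1/25)) - 32)/6 = -3 + ((-3 + ⅗) - 32)/6 = -3 + (-12/5 - 32)/6 = -3 + (⅙)*(-172/5) = -3 - 86/15 = -131/15)
1/(-522 + K(-6, -54)) = 1/(-522 - 131/15) = 1/(-7961/15) = -15/7961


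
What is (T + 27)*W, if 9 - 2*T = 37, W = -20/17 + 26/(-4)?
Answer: -3393/34 ≈ -99.794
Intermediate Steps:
W = -261/34 (W = -20*1/17 + 26*(-¼) = -20/17 - 13/2 = -261/34 ≈ -7.6765)
T = -14 (T = 9/2 - ½*37 = 9/2 - 37/2 = -14)
(T + 27)*W = (-14 + 27)*(-261/34) = 13*(-261/34) = -3393/34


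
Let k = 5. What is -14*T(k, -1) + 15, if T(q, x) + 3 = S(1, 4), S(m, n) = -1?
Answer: 71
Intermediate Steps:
T(q, x) = -4 (T(q, x) = -3 - 1 = -4)
-14*T(k, -1) + 15 = -14*(-4) + 15 = 56 + 15 = 71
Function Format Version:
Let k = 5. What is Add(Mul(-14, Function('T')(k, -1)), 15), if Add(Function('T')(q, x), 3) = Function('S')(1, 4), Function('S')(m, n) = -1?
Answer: 71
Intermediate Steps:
Function('T')(q, x) = -4 (Function('T')(q, x) = Add(-3, -1) = -4)
Add(Mul(-14, Function('T')(k, -1)), 15) = Add(Mul(-14, -4), 15) = Add(56, 15) = 71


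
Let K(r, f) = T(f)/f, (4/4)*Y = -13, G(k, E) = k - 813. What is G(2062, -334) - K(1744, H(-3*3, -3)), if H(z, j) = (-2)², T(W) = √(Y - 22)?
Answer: 1249 - I*√35/4 ≈ 1249.0 - 1.479*I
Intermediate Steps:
G(k, E) = -813 + k
Y = -13
T(W) = I*√35 (T(W) = √(-13 - 22) = √(-35) = I*√35)
H(z, j) = 4
K(r, f) = I*√35/f (K(r, f) = (I*√35)/f = I*√35/f)
G(2062, -334) - K(1744, H(-3*3, -3)) = (-813 + 2062) - I*√35/4 = 1249 - I*√35/4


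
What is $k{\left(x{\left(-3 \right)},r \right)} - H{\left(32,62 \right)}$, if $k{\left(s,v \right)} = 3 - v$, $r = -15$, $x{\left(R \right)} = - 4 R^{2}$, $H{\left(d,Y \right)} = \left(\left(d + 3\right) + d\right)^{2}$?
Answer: $-4471$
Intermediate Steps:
$H{\left(d,Y \right)} = \left(3 + 2 d\right)^{2}$ ($H{\left(d,Y \right)} = \left(\left(3 + d\right) + d\right)^{2} = \left(3 + 2 d\right)^{2}$)
$k{\left(x{\left(-3 \right)},r \right)} - H{\left(32,62 \right)} = \left(3 - -15\right) - \left(3 + 2 \cdot 32\right)^{2} = \left(3 + 15\right) - \left(3 + 64\right)^{2} = 18 - 67^{2} = 18 - 4489 = -4471$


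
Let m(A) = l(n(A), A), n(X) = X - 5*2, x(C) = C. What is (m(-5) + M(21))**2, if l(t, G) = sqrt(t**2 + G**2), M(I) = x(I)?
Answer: 691 + 210*sqrt(10) ≈ 1355.1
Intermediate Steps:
n(X) = -10 + X (n(X) = X - 10 = -10 + X)
M(I) = I
l(t, G) = sqrt(G**2 + t**2)
m(A) = sqrt(A**2 + (-10 + A)**2)
(m(-5) + M(21))**2 = (sqrt((-5)**2 + (-10 - 5)**2) + 21)**2 = (sqrt(25 + (-15)**2) + 21)**2 = (sqrt(25 + 225) + 21)**2 = (sqrt(250) + 21)**2 = (5*sqrt(10) + 21)**2 = (21 + 5*sqrt(10))**2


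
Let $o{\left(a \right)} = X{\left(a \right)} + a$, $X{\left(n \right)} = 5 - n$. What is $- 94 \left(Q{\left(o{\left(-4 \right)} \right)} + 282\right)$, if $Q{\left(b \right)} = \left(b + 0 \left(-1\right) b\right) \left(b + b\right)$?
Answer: $-31208$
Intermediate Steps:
$o{\left(a \right)} = 5$ ($o{\left(a \right)} = \left(5 - a\right) + a = 5$)
$Q{\left(b \right)} = 2 b^{2}$ ($Q{\left(b \right)} = \left(b + 0 b\right) 2 b = \left(b + 0\right) 2 b = b 2 b = 2 b^{2}$)
$- 94 \left(Q{\left(o{\left(-4 \right)} \right)} + 282\right) = - 94 \left(2 \cdot 5^{2} + 282\right) = - 94 \left(2 \cdot 25 + 282\right) = - 94 \left(50 + 282\right) = \left(-94\right) 332 = -31208$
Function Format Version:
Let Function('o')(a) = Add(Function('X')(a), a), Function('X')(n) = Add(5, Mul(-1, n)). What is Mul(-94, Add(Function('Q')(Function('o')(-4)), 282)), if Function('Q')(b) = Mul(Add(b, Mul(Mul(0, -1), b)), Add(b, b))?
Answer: -31208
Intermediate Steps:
Function('o')(a) = 5 (Function('o')(a) = Add(Add(5, Mul(-1, a)), a) = 5)
Function('Q')(b) = Mul(2, Pow(b, 2)) (Function('Q')(b) = Mul(Add(b, Mul(0, b)), Mul(2, b)) = Mul(Add(b, 0), Mul(2, b)) = Mul(b, Mul(2, b)) = Mul(2, Pow(b, 2)))
Mul(-94, Add(Function('Q')(Function('o')(-4)), 282)) = Mul(-94, Add(Mul(2, Pow(5, 2)), 282)) = Mul(-94, Add(Mul(2, 25), 282)) = Mul(-94, Add(50, 282)) = Mul(-94, 332) = -31208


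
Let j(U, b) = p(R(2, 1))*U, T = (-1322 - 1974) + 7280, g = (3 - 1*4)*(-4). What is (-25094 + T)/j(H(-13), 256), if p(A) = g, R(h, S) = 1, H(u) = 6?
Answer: -10555/12 ≈ -879.58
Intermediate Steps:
g = 4 (g = (3 - 4)*(-4) = -1*(-4) = 4)
p(A) = 4
T = 3984 (T = -3296 + 7280 = 3984)
j(U, b) = 4*U
(-25094 + T)/j(H(-13), 256) = (-25094 + 3984)/((4*6)) = -21110/24 = -21110*1/24 = -10555/12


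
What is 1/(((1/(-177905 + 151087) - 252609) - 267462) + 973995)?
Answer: 26818/12173333831 ≈ 2.2030e-6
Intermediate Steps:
1/(((1/(-177905 + 151087) - 252609) - 267462) + 973995) = 1/(((1/(-26818) - 252609) - 267462) + 973995) = 1/(((-1/26818 - 252609) - 267462) + 973995) = 1/((-6774468163/26818 - 267462) + 973995) = 1/(-13947264079/26818 + 973995) = 1/(12173333831/26818) = 26818/12173333831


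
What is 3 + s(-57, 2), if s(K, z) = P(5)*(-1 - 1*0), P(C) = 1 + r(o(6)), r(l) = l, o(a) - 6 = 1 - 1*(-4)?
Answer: -9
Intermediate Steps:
o(a) = 11 (o(a) = 6 + (1 - 1*(-4)) = 6 + (1 + 4) = 6 + 5 = 11)
P(C) = 12 (P(C) = 1 + 11 = 12)
s(K, z) = -12 (s(K, z) = 12*(-1 - 1*0) = 12*(-1 + 0) = 12*(-1) = -12)
3 + s(-57, 2) = 3 - 12 = -9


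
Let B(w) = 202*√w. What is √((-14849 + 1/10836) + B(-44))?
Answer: √(-48432032663 + 1317700944*I*√11)/1806 ≈ 5.4924 + 121.98*I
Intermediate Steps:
√((-14849 + 1/10836) + B(-44)) = √((-14849 + 1/10836) + 202*√(-44)) = √((-14849 + 1/10836) + 202*(2*I*√11)) = √(-160903763/10836 + 404*I*√11)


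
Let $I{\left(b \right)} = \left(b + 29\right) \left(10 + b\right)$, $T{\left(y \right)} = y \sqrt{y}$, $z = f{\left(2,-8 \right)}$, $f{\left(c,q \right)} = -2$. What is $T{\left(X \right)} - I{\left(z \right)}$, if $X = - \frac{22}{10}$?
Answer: $-216 - \frac{11 i \sqrt{55}}{25} \approx -216.0 - 3.2631 i$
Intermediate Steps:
$X = - \frac{11}{5}$ ($X = \left(-22\right) \frac{1}{10} = - \frac{11}{5} \approx -2.2$)
$z = -2$
$T{\left(y \right)} = y^{\frac{3}{2}}$
$I{\left(b \right)} = \left(10 + b\right) \left(29 + b\right)$ ($I{\left(b \right)} = \left(29 + b\right) \left(10 + b\right) = \left(10 + b\right) \left(29 + b\right)$)
$T{\left(X \right)} - I{\left(z \right)} = \left(- \frac{11}{5}\right)^{\frac{3}{2}} - \left(290 + \left(-2\right)^{2} + 39 \left(-2\right)\right) = - \frac{11 i \sqrt{55}}{25} - \left(290 + 4 - 78\right) = - \frac{11 i \sqrt{55}}{25} - 216 = -216 - \frac{11 i \sqrt{55}}{25}$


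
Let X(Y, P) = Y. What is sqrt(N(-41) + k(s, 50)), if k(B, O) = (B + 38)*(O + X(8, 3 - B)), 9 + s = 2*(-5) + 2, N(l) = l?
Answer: sqrt(1177) ≈ 34.307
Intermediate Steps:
s = -17 (s = -9 + (2*(-5) + 2) = -9 + (-10 + 2) = -9 - 8 = -17)
k(B, O) = (8 + O)*(38 + B) (k(B, O) = (B + 38)*(O + 8) = (38 + B)*(8 + O) = (8 + O)*(38 + B))
sqrt(N(-41) + k(s, 50)) = sqrt(-41 + (304 + 8*(-17) + 38*50 - 17*50)) = sqrt(-41 + (304 - 136 + 1900 - 850)) = sqrt(-41 + 1218) = sqrt(1177)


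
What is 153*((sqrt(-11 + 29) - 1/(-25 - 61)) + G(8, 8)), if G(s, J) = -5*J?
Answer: -526167/86 + 459*sqrt(2) ≈ -5469.1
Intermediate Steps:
153*((sqrt(-11 + 29) - 1/(-25 - 61)) + G(8, 8)) = 153*((sqrt(-11 + 29) - 1/(-25 - 61)) - 5*8) = 153*((sqrt(18) - 1/(-86)) - 40) = 153*((3*sqrt(2) - 1*(-1/86)) - 40) = 153*((3*sqrt(2) + 1/86) - 40) = 153*((1/86 + 3*sqrt(2)) - 40) = 153*(-3439/86 + 3*sqrt(2)) = -526167/86 + 459*sqrt(2)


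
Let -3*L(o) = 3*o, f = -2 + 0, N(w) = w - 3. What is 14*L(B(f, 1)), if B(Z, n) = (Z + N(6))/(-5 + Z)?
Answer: 2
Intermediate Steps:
N(w) = -3 + w
f = -2
B(Z, n) = (3 + Z)/(-5 + Z) (B(Z, n) = (Z + (-3 + 6))/(-5 + Z) = (Z + 3)/(-5 + Z) = (3 + Z)/(-5 + Z))
L(o) = -o
14*L(B(f, 1)) = 14*(-(3 - 2)/(-5 - 2)) = 14*(-1/(-7)) = 14*(-(-1)/7) = 14*(-1*(-⅐)) = 14*(⅐) = 2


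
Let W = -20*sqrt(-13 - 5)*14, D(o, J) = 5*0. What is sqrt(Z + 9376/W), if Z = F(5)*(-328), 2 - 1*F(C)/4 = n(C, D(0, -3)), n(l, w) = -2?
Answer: sqrt(-57859200 + 61530*I*sqrt(2))/105 ≈ 0.054475 + 72.443*I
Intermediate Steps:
D(o, J) = 0
F(C) = 16 (F(C) = 8 - 4*(-2) = 8 + 8 = 16)
Z = -5248 (Z = 16*(-328) = -5248)
W = -840*I*sqrt(2) (W = -60*I*sqrt(2)*14 = -840*I*sqrt(2) ≈ -1187.9*I)
sqrt(Z + 9376/W) = sqrt(-5248 + 9376/((-840*I*sqrt(2)))) = sqrt(-5248 + 9376*(I*sqrt(2)/1680)) = sqrt(-5248 + 586*I*sqrt(2)/105)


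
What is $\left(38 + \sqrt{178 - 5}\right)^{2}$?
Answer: $\left(38 + \sqrt{173}\right)^{2} \approx 2616.6$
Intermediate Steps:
$\left(38 + \sqrt{178 - 5}\right)^{2} = \left(38 + \sqrt{173}\right)^{2}$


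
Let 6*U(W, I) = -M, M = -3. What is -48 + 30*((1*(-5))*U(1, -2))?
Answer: -123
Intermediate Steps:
U(W, I) = 1/2 (U(W, I) = (-1*(-3))/6 = (1/6)*3 = 1/2)
-48 + 30*((1*(-5))*U(1, -2)) = -48 + 30*((1*(-5))*(1/2)) = -48 + 30*(-5*1/2) = -48 + 30*(-5/2) = -48 - 75 = -123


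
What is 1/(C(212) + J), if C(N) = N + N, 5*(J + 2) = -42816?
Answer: -5/40706 ≈ -0.00012283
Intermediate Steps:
J = -42826/5 (J = -2 + (1/5)*(-42816) = -2 - 42816/5 = -42826/5 ≈ -8565.2)
C(N) = 2*N
1/(C(212) + J) = 1/(2*212 - 42826/5) = 1/(424 - 42826/5) = 1/(-40706/5) = -5/40706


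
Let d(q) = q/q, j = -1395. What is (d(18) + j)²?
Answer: 1943236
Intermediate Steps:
d(q) = 1
(d(18) + j)² = (1 - 1395)² = (-1394)² = 1943236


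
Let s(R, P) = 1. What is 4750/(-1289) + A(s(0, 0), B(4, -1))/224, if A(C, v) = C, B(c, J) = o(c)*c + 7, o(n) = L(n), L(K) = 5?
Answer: -1062711/288736 ≈ -3.6806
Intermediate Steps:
o(n) = 5
B(c, J) = 7 + 5*c (B(c, J) = 5*c + 7 = 7 + 5*c)
4750/(-1289) + A(s(0, 0), B(4, -1))/224 = 4750/(-1289) + 1/224 = 4750*(-1/1289) + 1*(1/224) = -4750/1289 + 1/224 = -1062711/288736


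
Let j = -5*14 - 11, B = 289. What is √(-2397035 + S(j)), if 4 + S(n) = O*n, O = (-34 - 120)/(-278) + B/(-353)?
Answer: I*√5770988729575341/49067 ≈ 1548.2*I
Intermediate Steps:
j = -81 (j = -70 - 11 = -81)
O = -12990/49067 (O = (-34 - 120)/(-278) + 289/(-353) = -154*(-1/278) + 289*(-1/353) = 77/139 - 289/353 = -12990/49067 ≈ -0.26474)
S(n) = -4 - 12990*n/49067
√(-2397035 + S(j)) = √(-2397035 + (-4 - 12990/49067*(-81))) = √(-2397035 + (-4 + 1052190/49067)) = √(-2397035 + 855922/49067) = √(-117614460423/49067) = I*√5770988729575341/49067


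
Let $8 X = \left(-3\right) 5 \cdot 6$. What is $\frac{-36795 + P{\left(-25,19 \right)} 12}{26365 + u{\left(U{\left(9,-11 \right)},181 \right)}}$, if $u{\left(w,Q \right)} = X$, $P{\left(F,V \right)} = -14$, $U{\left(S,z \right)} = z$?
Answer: $- \frac{147852}{105415} \approx -1.4026$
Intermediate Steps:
$X = - \frac{45}{4}$ ($X = \frac{\left(-3\right) 5 \cdot 6}{8} = \frac{\left(-15\right) 6}{8} = \frac{1}{8} \left(-90\right) = - \frac{45}{4} \approx -11.25$)
$u{\left(w,Q \right)} = - \frac{45}{4}$
$\frac{-36795 + P{\left(-25,19 \right)} 12}{26365 + u{\left(U{\left(9,-11 \right)},181 \right)}} = \frac{-36795 - 168}{26365 - \frac{45}{4}} = \frac{-36795 - 168}{\frac{105415}{4}} = \left(-36963\right) \frac{4}{105415} = - \frac{147852}{105415}$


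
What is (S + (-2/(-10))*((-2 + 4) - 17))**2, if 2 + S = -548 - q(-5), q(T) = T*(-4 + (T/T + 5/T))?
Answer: 328329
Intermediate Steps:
q(T) = T*(-3 + 5/T) (q(T) = T*(-4 + (1 + 5/T)) = T*(-3 + 5/T))
S = -570 (S = -2 + (-548 - (5 - 3*(-5))) = -2 + (-548 - (5 + 15)) = -2 + (-548 - 1*20) = -2 + (-548 - 20) = -2 - 568 = -570)
(S + (-2/(-10))*((-2 + 4) - 17))**2 = (-570 + (-2/(-10))*((-2 + 4) - 17))**2 = (-570 + (-2*(-1/10))*(2 - 17))**2 = (-570 + (1/5)*(-15))**2 = (-570 - 3)**2 = (-573)**2 = 328329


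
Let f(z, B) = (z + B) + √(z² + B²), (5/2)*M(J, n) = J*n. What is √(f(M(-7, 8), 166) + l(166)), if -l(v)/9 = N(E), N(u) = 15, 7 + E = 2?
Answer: √(215 + 10*√175361)/5 ≈ 13.270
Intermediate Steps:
E = -5 (E = -7 + 2 = -5)
M(J, n) = 2*J*n/5 (M(J, n) = 2*(J*n)/5 = 2*J*n/5)
f(z, B) = B + z + √(B² + z²) (f(z, B) = (B + z) + √(B² + z²) = B + z + √(B² + z²))
l(v) = -135 (l(v) = -9*15 = -135)
√(f(M(-7, 8), 166) + l(166)) = √((166 + (⅖)*(-7)*8 + √(166² + ((⅖)*(-7)*8)²)) - 135) = √((166 - 112/5 + √(27556 + (-112/5)²)) - 135) = √((166 - 112/5 + √(27556 + 12544/25)) - 135) = √((166 - 112/5 + √(701444/25)) - 135) = √((166 - 112/5 + 2*√175361/5) - 135) = √((718/5 + 2*√175361/5) - 135) = √(43/5 + 2*√175361/5)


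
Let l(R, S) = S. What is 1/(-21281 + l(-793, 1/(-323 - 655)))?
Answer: -978/20812819 ≈ -4.6990e-5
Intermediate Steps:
1/(-21281 + l(-793, 1/(-323 - 655))) = 1/(-21281 + 1/(-323 - 655)) = 1/(-21281 + 1/(-978)) = 1/(-21281 - 1/978) = 1/(-20812819/978) = -978/20812819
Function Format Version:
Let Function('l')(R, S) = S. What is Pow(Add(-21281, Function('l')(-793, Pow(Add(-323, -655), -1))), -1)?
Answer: Rational(-978, 20812819) ≈ -4.6990e-5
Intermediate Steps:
Pow(Add(-21281, Function('l')(-793, Pow(Add(-323, -655), -1))), -1) = Pow(Add(-21281, Pow(Add(-323, -655), -1)), -1) = Pow(Add(-21281, Pow(-978, -1)), -1) = Pow(Add(-21281, Rational(-1, 978)), -1) = Pow(Rational(-20812819, 978), -1) = Rational(-978, 20812819)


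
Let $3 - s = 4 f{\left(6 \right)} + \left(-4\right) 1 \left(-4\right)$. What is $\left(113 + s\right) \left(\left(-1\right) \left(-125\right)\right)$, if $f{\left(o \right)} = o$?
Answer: $9500$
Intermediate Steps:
$s = -37$ ($s = 3 - \left(4 \cdot 6 + \left(-4\right) 1 \left(-4\right)\right) = 3 - \left(24 - -16\right) = 3 - \left(24 + 16\right) = 3 - 40 = -37$)
$\left(113 + s\right) \left(\left(-1\right) \left(-125\right)\right) = \left(113 - 37\right) \left(\left(-1\right) \left(-125\right)\right) = 76 \cdot 125 = 9500$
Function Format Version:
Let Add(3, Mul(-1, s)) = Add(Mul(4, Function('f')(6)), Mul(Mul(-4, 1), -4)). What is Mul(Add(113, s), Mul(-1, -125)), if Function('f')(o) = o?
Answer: 9500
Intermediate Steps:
s = -37 (s = Add(3, Mul(-1, Add(Mul(4, 6), Mul(Mul(-4, 1), -4)))) = Add(3, Mul(-1, Add(24, Mul(-4, -4)))) = Add(3, Mul(-1, Add(24, 16))) = Add(3, Mul(-1, 40)) = Add(3, -40) = -37)
Mul(Add(113, s), Mul(-1, -125)) = Mul(Add(113, -37), Mul(-1, -125)) = Mul(76, 125) = 9500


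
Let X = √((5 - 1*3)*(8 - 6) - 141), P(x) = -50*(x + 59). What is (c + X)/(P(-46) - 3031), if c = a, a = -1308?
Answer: 436/1227 - I*√137/3681 ≈ 0.35534 - 0.0031798*I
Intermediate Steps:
P(x) = -2950 - 50*x (P(x) = -50*(59 + x) = -2950 - 50*x)
c = -1308
X = I*√137 (X = √((5 - 3)*2 - 141) = √(2*2 - 141) = √(4 - 141) = √(-137) = I*√137 ≈ 11.705*I)
(c + X)/(P(-46) - 3031) = (-1308 + I*√137)/((-2950 - 50*(-46)) - 3031) = (-1308 + I*√137)/((-2950 + 2300) - 3031) = (-1308 + I*√137)/(-650 - 3031) = (-1308 + I*√137)/(-3681) = (-1308 + I*√137)*(-1/3681) = 436/1227 - I*√137/3681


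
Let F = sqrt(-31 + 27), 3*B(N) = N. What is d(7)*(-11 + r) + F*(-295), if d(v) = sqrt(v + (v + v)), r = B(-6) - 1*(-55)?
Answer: -590*I + 42*sqrt(21) ≈ 192.47 - 590.0*I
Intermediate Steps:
B(N) = N/3
r = 53 (r = (1/3)*(-6) - 1*(-55) = -2 + 55 = 53)
d(v) = sqrt(3)*sqrt(v) (d(v) = sqrt(v + 2*v) = sqrt(3*v) = sqrt(3)*sqrt(v))
F = 2*I (F = sqrt(-4) = 2*I ≈ 2.0*I)
d(7)*(-11 + r) + F*(-295) = (sqrt(3)*sqrt(7))*(-11 + 53) + (2*I)*(-295) = sqrt(21)*42 - 590*I = 42*sqrt(21) - 590*I = -590*I + 42*sqrt(21)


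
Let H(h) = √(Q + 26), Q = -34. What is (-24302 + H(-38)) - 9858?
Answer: -34160 + 2*I*√2 ≈ -34160.0 + 2.8284*I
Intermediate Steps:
H(h) = 2*I*√2 (H(h) = √(-34 + 26) = √(-8) = 2*I*√2)
(-24302 + H(-38)) - 9858 = (-24302 + 2*I*√2) - 9858 = -34160 + 2*I*√2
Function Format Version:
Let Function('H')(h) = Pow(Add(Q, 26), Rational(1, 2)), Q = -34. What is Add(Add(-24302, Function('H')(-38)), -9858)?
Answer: Add(-34160, Mul(2, I, Pow(2, Rational(1, 2)))) ≈ Add(-34160., Mul(2.8284, I))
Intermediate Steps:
Function('H')(h) = Mul(2, I, Pow(2, Rational(1, 2))) (Function('H')(h) = Pow(Add(-34, 26), Rational(1, 2)) = Pow(-8, Rational(1, 2)) = Mul(2, I, Pow(2, Rational(1, 2))))
Add(Add(-24302, Function('H')(-38)), -9858) = Add(Add(-24302, Mul(2, I, Pow(2, Rational(1, 2)))), -9858) = Add(-34160, Mul(2, I, Pow(2, Rational(1, 2))))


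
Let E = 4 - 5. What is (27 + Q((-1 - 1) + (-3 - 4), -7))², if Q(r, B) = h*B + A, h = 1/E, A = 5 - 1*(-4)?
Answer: 1849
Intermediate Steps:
E = -1
A = 9 (A = 5 + 4 = 9)
h = -1 (h = 1/(-1) = -1)
Q(r, B) = 9 - B (Q(r, B) = -B + 9 = 9 - B)
(27 + Q((-1 - 1) + (-3 - 4), -7))² = (27 + (9 - 1*(-7)))² = (27 + (9 + 7))² = (27 + 16)² = 43² = 1849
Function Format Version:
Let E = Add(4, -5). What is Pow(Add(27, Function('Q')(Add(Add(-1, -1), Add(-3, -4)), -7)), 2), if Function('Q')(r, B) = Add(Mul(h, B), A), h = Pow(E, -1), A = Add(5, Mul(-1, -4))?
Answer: 1849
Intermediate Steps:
E = -1
A = 9 (A = Add(5, 4) = 9)
h = -1 (h = Pow(-1, -1) = -1)
Function('Q')(r, B) = Add(9, Mul(-1, B)) (Function('Q')(r, B) = Add(Mul(-1, B), 9) = Add(9, Mul(-1, B)))
Pow(Add(27, Function('Q')(Add(Add(-1, -1), Add(-3, -4)), -7)), 2) = Pow(Add(27, Add(9, Mul(-1, -7))), 2) = Pow(Add(27, Add(9, 7)), 2) = Pow(Add(27, 16), 2) = Pow(43, 2) = 1849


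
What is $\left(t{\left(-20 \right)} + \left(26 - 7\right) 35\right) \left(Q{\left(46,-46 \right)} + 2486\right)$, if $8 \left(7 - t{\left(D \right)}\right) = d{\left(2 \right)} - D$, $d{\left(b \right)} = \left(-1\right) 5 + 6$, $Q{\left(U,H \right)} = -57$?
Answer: $\frac{13007295}{8} \approx 1.6259 \cdot 10^{6}$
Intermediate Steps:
$d{\left(b \right)} = 1$ ($d{\left(b \right)} = -5 + 6 = 1$)
$t{\left(D \right)} = \frac{55}{8} + \frac{D}{8}$ ($t{\left(D \right)} = 7 - \frac{1 - D}{8} = 7 + \left(- \frac{1}{8} + \frac{D}{8}\right) = \frac{55}{8} + \frac{D}{8}$)
$\left(t{\left(-20 \right)} + \left(26 - 7\right) 35\right) \left(Q{\left(46,-46 \right)} + 2486\right) = \left(\left(\frac{55}{8} + \frac{1}{8} \left(-20\right)\right) + \left(26 - 7\right) 35\right) \left(-57 + 2486\right) = \left(\left(\frac{55}{8} - \frac{5}{2}\right) + 19 \cdot 35\right) 2429 = \left(\frac{35}{8} + 665\right) 2429 = \frac{5355}{8} \cdot 2429 = \frac{13007295}{8}$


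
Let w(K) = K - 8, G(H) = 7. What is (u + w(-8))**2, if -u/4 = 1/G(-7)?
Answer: 13456/49 ≈ 274.61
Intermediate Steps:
w(K) = -8 + K
u = -4/7 ≈ -0.57143
(u + w(-8))**2 = (-4/7 + (-8 - 8))**2 = (-4/7 - 16)**2 = (-116/7)**2 = 13456/49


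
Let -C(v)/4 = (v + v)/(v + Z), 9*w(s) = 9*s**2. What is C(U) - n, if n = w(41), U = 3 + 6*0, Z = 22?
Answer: -42049/25 ≈ -1682.0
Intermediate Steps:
w(s) = s**2 (w(s) = (9*s**2)/9 = s**2)
U = 3 (U = 3 + 0 = 3)
n = 1681 (n = 41**2 = 1681)
C(v) = -8*v/(22 + v) (C(v) = -4*(v + v)/(v + 22) = -4*2*v/(22 + v) = -8*v/(22 + v))
C(U) - n = -8*3/(22 + 3) - 1*1681 = -8*3/25 - 1681 = -8*3*1/25 - 1681 = -24/25 - 1681 = -42049/25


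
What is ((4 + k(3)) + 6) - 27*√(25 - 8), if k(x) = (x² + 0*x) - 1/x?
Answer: 56/3 - 27*√17 ≈ -92.657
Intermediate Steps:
k(x) = x² - 1/x (k(x) = (x² + 0) - 1/x = x² - 1/x)
((4 + k(3)) + 6) - 27*√(25 - 8) = ((4 + (-1 + 3³)/3) + 6) - 27*√(25 - 8) = ((4 + (-1 + 27)/3) + 6) - 27*√17 = ((4 + (⅓)*26) + 6) - 27*√17 = ((4 + 26/3) + 6) - 27*√17 = (38/3 + 6) - 27*√17 = 56/3 - 27*√17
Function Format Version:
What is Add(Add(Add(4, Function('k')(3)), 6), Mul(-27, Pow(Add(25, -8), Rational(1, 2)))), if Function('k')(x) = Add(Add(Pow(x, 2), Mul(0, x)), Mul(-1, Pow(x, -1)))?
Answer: Add(Rational(56, 3), Mul(-27, Pow(17, Rational(1, 2)))) ≈ -92.657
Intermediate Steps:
Function('k')(x) = Add(Pow(x, 2), Mul(-1, Pow(x, -1))) (Function('k')(x) = Add(Add(Pow(x, 2), 0), Mul(-1, Pow(x, -1))) = Add(Pow(x, 2), Mul(-1, Pow(x, -1))))
Add(Add(Add(4, Function('k')(3)), 6), Mul(-27, Pow(Add(25, -8), Rational(1, 2)))) = Add(Add(Add(4, Mul(Pow(3, -1), Add(-1, Pow(3, 3)))), 6), Mul(-27, Pow(Add(25, -8), Rational(1, 2)))) = Add(Add(Add(4, Mul(Rational(1, 3), Add(-1, 27))), 6), Mul(-27, Pow(17, Rational(1, 2)))) = Add(Add(Add(4, Mul(Rational(1, 3), 26)), 6), Mul(-27, Pow(17, Rational(1, 2)))) = Add(Add(Add(4, Rational(26, 3)), 6), Mul(-27, Pow(17, Rational(1, 2)))) = Add(Add(Rational(38, 3), 6), Mul(-27, Pow(17, Rational(1, 2)))) = Add(Rational(56, 3), Mul(-27, Pow(17, Rational(1, 2))))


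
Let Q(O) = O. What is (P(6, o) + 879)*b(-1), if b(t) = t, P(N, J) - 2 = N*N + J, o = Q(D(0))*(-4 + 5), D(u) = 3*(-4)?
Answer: -905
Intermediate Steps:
D(u) = -12
o = -12 (o = -12*(-4 + 5) = -12*1 = -12)
P(N, J) = 2 + J + N² (P(N, J) = 2 + (N*N + J) = 2 + (N² + J) = 2 + (J + N²) = 2 + J + N²)
(P(6, o) + 879)*b(-1) = ((2 - 12 + 6²) + 879)*(-1) = ((2 - 12 + 36) + 879)*(-1) = (26 + 879)*(-1) = 905*(-1) = -905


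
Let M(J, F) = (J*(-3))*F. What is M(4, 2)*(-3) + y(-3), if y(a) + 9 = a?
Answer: 60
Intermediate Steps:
M(J, F) = -3*F*J (M(J, F) = (-3*J)*F = -3*F*J)
y(a) = -9 + a
M(4, 2)*(-3) + y(-3) = -3*2*4*(-3) + (-9 - 3) = -24*(-3) - 12 = 72 - 12 = 60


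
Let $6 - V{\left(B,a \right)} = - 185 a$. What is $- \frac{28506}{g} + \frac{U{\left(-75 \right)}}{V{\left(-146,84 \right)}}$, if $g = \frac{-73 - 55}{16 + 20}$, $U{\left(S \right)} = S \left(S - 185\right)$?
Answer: $\frac{332417707}{41456} \approx 8018.6$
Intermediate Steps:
$U{\left(S \right)} = S \left(-185 + S\right)$
$V{\left(B,a \right)} = 6 + 185 a$ ($V{\left(B,a \right)} = 6 - - 185 a = 6 + 185 a$)
$g = - \frac{32}{9}$ ($g = \frac{1}{36} \left(-128\right) = - \frac{32}{9} \approx -3.5556$)
$- \frac{28506}{g} + \frac{U{\left(-75 \right)}}{V{\left(-146,84 \right)}} = - \frac{28506}{- \frac{32}{9}} + \frac{\left(-75\right) \left(-185 - 75\right)}{6 + 185 \cdot 84} = \left(-28506\right) \left(- \frac{9}{32}\right) + \frac{\left(-75\right) \left(-260\right)}{6 + 15540} = \frac{128277}{16} + \frac{19500}{15546} = \frac{128277}{16} + 19500 \cdot \frac{1}{15546} = \frac{128277}{16} + \frac{3250}{2591} = \frac{332417707}{41456}$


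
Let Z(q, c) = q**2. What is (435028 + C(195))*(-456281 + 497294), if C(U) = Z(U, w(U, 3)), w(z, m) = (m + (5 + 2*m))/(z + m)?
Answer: 19401322689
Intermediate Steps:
w(z, m) = (5 + 3*m)/(m + z)
C(U) = U**2
(435028 + C(195))*(-456281 + 497294) = (435028 + 195**2)*(-456281 + 497294) = (435028 + 38025)*41013 = 473053*41013 = 19401322689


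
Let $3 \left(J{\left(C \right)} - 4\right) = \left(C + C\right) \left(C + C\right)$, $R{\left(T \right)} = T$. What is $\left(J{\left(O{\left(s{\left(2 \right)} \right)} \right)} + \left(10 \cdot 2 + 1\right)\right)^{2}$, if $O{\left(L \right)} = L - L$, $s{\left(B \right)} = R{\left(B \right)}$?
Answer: $625$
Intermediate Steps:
$s{\left(B \right)} = B$
$O{\left(L \right)} = 0$
$J{\left(C \right)} = 4 + \frac{4 C^{2}}{3}$ ($J{\left(C \right)} = 4 + \frac{\left(C + C\right) \left(C + C\right)}{3} = 4 + \frac{2 C 2 C}{3} = 4 + \frac{4 C^{2}}{3}$)
$\left(J{\left(O{\left(s{\left(2 \right)} \right)} \right)} + \left(10 \cdot 2 + 1\right)\right)^{2} = \left(\left(4 + \frac{4 \cdot 0^{2}}{3}\right) + \left(10 \cdot 2 + 1\right)\right)^{2} = \left(\left(4 + \frac{4}{3} \cdot 0\right) + \left(20 + 1\right)\right)^{2} = \left(\left(4 + 0\right) + 21\right)^{2} = \left(4 + 21\right)^{2} = 25^{2} = 625$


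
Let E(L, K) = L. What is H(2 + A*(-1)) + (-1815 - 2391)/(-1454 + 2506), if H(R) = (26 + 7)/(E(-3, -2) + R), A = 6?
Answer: -32079/3682 ≈ -8.7124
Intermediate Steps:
H(R) = 33/(-3 + R) (H(R) = (26 + 7)/(-3 + R) = 33/(-3 + R))
H(2 + A*(-1)) + (-1815 - 2391)/(-1454 + 2506) = 33/(-3 + (2 + 6*(-1))) + (-1815 - 2391)/(-1454 + 2506) = 33/(-3 + (2 - 6)) - 4206/1052 = 33/(-3 - 4) - 4206*1/1052 = 33/(-7) - 2103/526 = 33*(-⅐) - 2103/526 = -33/7 - 2103/526 = -32079/3682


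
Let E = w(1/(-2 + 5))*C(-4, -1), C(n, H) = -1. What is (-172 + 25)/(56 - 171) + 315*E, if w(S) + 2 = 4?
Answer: -72303/115 ≈ -628.72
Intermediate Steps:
w(S) = 2 (w(S) = -2 + 4 = 2)
E = -2 (E = 2*(-1) = -2)
(-172 + 25)/(56 - 171) + 315*E = (-172 + 25)/(56 - 171) + 315*(-2) = -147/(-115) - 630 = -147*(-1/115) - 630 = 147/115 - 630 = -72303/115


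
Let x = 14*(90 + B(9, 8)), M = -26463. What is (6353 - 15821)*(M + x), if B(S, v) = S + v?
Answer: 236368620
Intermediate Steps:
x = 1498 (x = 14*(90 + (9 + 8)) = 14*(90 + 17) = 14*107 = 1498)
(6353 - 15821)*(M + x) = (6353 - 15821)*(-26463 + 1498) = -9468*(-24965) = 236368620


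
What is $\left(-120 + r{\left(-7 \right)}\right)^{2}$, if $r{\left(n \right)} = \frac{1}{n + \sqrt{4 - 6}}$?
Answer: $\frac{201840 \sqrt{2} + 678481 i}{14 \sqrt{2} + 47 i} \approx 14433.0 + 6.6627 i$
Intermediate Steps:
$r{\left(n \right)} = \frac{1}{n + i \sqrt{2}}$ ($r{\left(n \right)} = \frac{1}{n + \sqrt{-2}} = \frac{1}{n + i \sqrt{2}}$)
$\left(-120 + r{\left(-7 \right)}\right)^{2} = \left(-120 + \frac{1}{-7 + i \sqrt{2}}\right)^{2}$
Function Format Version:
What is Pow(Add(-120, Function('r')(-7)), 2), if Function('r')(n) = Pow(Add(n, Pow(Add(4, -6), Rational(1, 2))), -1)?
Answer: Mul(Pow(Add(Mul(14, Pow(2, Rational(1, 2))), Mul(47, I)), -1), Add(Mul(201840, Pow(2, Rational(1, 2))), Mul(678481, I))) ≈ Add(14433., Mul(6.6627, I))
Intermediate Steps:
Function('r')(n) = Pow(Add(n, Mul(I, Pow(2, Rational(1, 2)))), -1) (Function('r')(n) = Pow(Add(n, Pow(-2, Rational(1, 2))), -1) = Pow(Add(n, Mul(I, Pow(2, Rational(1, 2)))), -1))
Pow(Add(-120, Function('r')(-7)), 2) = Pow(Add(-120, Pow(Add(-7, Mul(I, Pow(2, Rational(1, 2)))), -1)), 2)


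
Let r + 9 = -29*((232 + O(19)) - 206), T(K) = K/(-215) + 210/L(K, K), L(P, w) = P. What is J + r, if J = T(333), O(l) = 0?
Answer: -18230908/23865 ≈ -763.92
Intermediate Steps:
T(K) = 210/K - K/215 (T(K) = K/(-215) + 210/K = K*(-1/215) + 210/K = -K/215 + 210/K = 210/K - K/215)
J = -21913/23865 (J = 210/333 - 1/215*333 = 210*(1/333) - 333/215 = 70/111 - 333/215 = -21913/23865 ≈ -0.91821)
r = -763 (r = -9 - 29*((232 + 0) - 206) = -9 - 29*(232 - 206) = -9 - 29*26 = -9 - 754 = -763)
J + r = -21913/23865 - 763 = -18230908/23865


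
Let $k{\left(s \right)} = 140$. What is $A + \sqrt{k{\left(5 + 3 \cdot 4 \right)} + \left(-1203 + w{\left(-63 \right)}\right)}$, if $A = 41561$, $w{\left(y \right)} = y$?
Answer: $41561 + i \sqrt{1126} \approx 41561.0 + 33.556 i$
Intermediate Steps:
$A + \sqrt{k{\left(5 + 3 \cdot 4 \right)} + \left(-1203 + w{\left(-63 \right)}\right)} = 41561 + \sqrt{140 - 1266} = 41561 + \sqrt{-1126} = 41561 + i \sqrt{1126}$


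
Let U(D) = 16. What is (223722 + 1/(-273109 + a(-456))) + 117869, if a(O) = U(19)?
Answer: 93286110962/273093 ≈ 3.4159e+5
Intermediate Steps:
a(O) = 16
(223722 + 1/(-273109 + a(-456))) + 117869 = (223722 + 1/(-273109 + 16)) + 117869 = (223722 + 1/(-273093)) + 117869 = (223722 - 1/273093) + 117869 = 61096912145/273093 + 117869 = 93286110962/273093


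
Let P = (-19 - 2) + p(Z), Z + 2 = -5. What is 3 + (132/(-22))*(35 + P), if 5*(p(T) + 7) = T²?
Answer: -489/5 ≈ -97.800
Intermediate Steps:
Z = -7 (Z = -2 - 5 = -7)
p(T) = -7 + T²/5
P = -91/5 (P = (-19 - 2) + (-7 + (⅕)*(-7)²) = -21 + (-7 + (⅕)*49) = -21 + (-7 + 49/5) = -21 + 14/5 = -91/5 ≈ -18.200)
3 + (132/(-22))*(35 + P) = 3 + (132/(-22))*(35 - 91/5) = 3 + (132*(-1/22))*(84/5) = 3 - 6*84/5 = 3 - 504/5 = -489/5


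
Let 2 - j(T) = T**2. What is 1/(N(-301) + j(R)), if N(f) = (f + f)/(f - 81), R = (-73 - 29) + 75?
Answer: -191/138556 ≈ -0.0013785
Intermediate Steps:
R = -27 (R = -102 + 75 = -27)
N(f) = 2*f/(-81 + f) (N(f) = (2*f)/(-81 + f) = 2*f/(-81 + f))
j(T) = 2 - T**2
1/(N(-301) + j(R)) = 1/(2*(-301)/(-81 - 301) + (2 - 1*(-27)**2)) = 1/(2*(-301)/(-382) + (2 - 1*729)) = 1/(2*(-301)*(-1/382) + (2 - 729)) = 1/(301/191 - 727) = 1/(-138556/191) = -191/138556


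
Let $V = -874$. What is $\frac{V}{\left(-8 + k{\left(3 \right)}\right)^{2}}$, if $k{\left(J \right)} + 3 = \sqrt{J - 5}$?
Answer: $- \frac{874}{\left(11 - i \sqrt{2}\right)^{2}} \approx -6.8746 - 1.7974 i$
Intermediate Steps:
$k{\left(J \right)} = -3 + \sqrt{-5 + J}$ ($k{\left(J \right)} = -3 + \sqrt{J - 5} = -3 + \sqrt{-5 + J}$)
$\frac{V}{\left(-8 + k{\left(3 \right)}\right)^{2}} = - \frac{874}{\left(-8 - \left(3 - \sqrt{-5 + 3}\right)\right)^{2}} = - \frac{874}{\left(-8 - \left(3 - \sqrt{-2}\right)\right)^{2}} = - \frac{874}{\left(-8 - \left(3 - i \sqrt{2}\right)\right)^{2}} = - \frac{874}{\left(-11 + i \sqrt{2}\right)^{2}}$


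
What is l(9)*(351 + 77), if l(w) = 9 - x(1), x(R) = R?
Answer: 3424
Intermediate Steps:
l(w) = 8 (l(w) = 9 - 1*1 = 9 - 1 = 8)
l(9)*(351 + 77) = 8*(351 + 77) = 8*428 = 3424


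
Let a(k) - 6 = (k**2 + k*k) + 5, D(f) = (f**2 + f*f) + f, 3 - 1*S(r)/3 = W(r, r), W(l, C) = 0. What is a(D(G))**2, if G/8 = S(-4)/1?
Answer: 47518424159558521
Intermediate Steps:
S(r) = 9 (S(r) = 9 - 3*0 = 9 + 0 = 9)
G = 72 (G = 8*(9/1) = 8*(9*1) = 8*9 = 72)
D(f) = f + 2*f**2 (D(f) = (f**2 + f**2) + f = 2*f**2 + f = f + 2*f**2)
a(k) = 11 + 2*k**2 (a(k) = 6 + ((k**2 + k*k) + 5) = 6 + ((k**2 + k**2) + 5) = 6 + (2*k**2 + 5) = 6 + (5 + 2*k**2) = 11 + 2*k**2)
a(D(G))**2 = (11 + 2*(72*(1 + 2*72))**2)**2 = (11 + 2*(72*(1 + 144))**2)**2 = (11 + 2*(72*145)**2)**2 = (11 + 2*10440**2)**2 = (11 + 2*108993600)**2 = (11 + 217987200)**2 = 217987211**2 = 47518424159558521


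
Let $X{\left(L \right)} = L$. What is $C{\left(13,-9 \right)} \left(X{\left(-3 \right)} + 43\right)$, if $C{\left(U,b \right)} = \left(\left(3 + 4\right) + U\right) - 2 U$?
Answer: $-240$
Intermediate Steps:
$C{\left(U,b \right)} = 7 - U$ ($C{\left(U,b \right)} = \left(7 + U\right) - 2 U = 7 - U$)
$C{\left(13,-9 \right)} \left(X{\left(-3 \right)} + 43\right) = \left(7 - 13\right) \left(-3 + 43\right) = \left(7 - 13\right) 40 = \left(-6\right) 40 = -240$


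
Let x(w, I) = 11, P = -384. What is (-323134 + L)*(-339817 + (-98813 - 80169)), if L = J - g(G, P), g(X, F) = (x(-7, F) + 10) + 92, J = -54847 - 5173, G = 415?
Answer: 198838536333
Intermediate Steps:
J = -60020
g(X, F) = 113 (g(X, F) = (11 + 10) + 92 = 21 + 92 = 113)
L = -60133 (L = -60020 - 1*113 = -60020 - 113 = -60133)
(-323134 + L)*(-339817 + (-98813 - 80169)) = (-323134 - 60133)*(-339817 + (-98813 - 80169)) = -383267*(-339817 - 178982) = -383267*(-518799) = 198838536333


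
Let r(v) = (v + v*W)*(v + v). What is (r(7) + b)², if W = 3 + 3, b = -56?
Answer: 396900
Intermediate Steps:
W = 6
r(v) = 14*v² (r(v) = (v + v*6)*(v + v) = (v + 6*v)*(2*v) = (7*v)*(2*v) = 14*v²)
(r(7) + b)² = (14*7² - 56)² = (14*49 - 56)² = (686 - 56)² = 630² = 396900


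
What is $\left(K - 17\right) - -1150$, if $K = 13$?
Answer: $1146$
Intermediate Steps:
$\left(K - 17\right) - -1150 = \left(13 - 17\right) - -1150 = -4 + 1150 = 1146$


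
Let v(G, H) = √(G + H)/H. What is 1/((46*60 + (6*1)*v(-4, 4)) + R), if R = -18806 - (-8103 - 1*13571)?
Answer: 1/5628 ≈ 0.00017768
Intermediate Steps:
v(G, H) = √(G + H)/H
R = 2868 (R = -18806 - (-8103 - 13571) = -18806 - 1*(-21674) = -18806 + 21674 = 2868)
1/((46*60 + (6*1)*v(-4, 4)) + R) = 1/((46*60 + (6*1)*(√(-4 + 4)/4)) + 2868) = 1/((2760 + 6*(√0/4)) + 2868) = 1/((2760 + 6*((¼)*0)) + 2868) = 1/((2760 + 6*0) + 2868) = 1/((2760 + 0) + 2868) = 1/(2760 + 2868) = 1/5628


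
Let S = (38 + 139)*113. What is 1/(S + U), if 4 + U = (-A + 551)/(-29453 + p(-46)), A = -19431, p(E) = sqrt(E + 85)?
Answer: 8673196216322/173432020521765965 + 9991*sqrt(39)/173432020521765965 ≈ 5.0009e-5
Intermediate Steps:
p(E) = sqrt(85 + E)
S = 20001 (S = 177*113 = 20001)
U = -4 + 19982/(-29453 + sqrt(39)) (U = -4 + (-1*(-19431) + 551)/(-29453 + sqrt(85 - 46)) = -4 + (19431 + 551)/(-29453 + sqrt(39)) = -4 + 19982/(-29453 + sqrt(39)) ≈ -4.6786)
1/(S + U) = 1/(20001 + (-2029223263/433739585 - 9991*sqrt(39)/433739585)) = 1/(8673196216322/433739585 - 9991*sqrt(39)/433739585)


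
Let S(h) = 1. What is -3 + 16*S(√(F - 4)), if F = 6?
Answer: 13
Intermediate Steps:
-3 + 16*S(√(F - 4)) = -3 + 16*1 = -3 + 16 = 13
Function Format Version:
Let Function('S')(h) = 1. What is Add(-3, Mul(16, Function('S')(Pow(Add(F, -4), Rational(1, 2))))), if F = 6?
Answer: 13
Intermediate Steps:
Add(-3, Mul(16, Function('S')(Pow(Add(F, -4), Rational(1, 2))))) = Add(-3, Mul(16, 1)) = Add(-3, 16) = 13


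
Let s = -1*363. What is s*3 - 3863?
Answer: -4952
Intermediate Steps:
s = -363
s*3 - 3863 = -363*3 - 3863 = -1089 - 3863 = -4952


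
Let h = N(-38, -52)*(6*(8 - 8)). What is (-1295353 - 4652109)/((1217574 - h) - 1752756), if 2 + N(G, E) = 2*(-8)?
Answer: 2973731/267591 ≈ 11.113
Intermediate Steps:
N(G, E) = -18 (N(G, E) = -2 + 2*(-8) = -2 - 16 = -18)
h = 0 (h = -108*(8 - 8) = -108*0 = -18*0 = 0)
(-1295353 - 4652109)/((1217574 - h) - 1752756) = (-1295353 - 4652109)/((1217574 - 1*0) - 1752756) = -5947462/((1217574 + 0) - 1752756) = -5947462/(1217574 - 1752756) = -5947462/(-535182) = -5947462*(-1/535182) = 2973731/267591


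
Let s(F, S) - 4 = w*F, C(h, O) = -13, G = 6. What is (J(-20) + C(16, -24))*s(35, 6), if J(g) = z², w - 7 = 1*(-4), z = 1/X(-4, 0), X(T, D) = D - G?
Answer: -50903/36 ≈ -1414.0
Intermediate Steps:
X(T, D) = -6 + D (X(T, D) = D - 1*6 = D - 6 = -6 + D)
z = -⅙ (z = 1/(-6 + 0) = 1/(-6) = 1*(-⅙) = -⅙ ≈ -0.16667)
w = 3 (w = 7 + 1*(-4) = 7 - 4 = 3)
s(F, S) = 4 + 3*F
J(g) = 1/36 (J(g) = (-⅙)² = 1/36)
(J(-20) + C(16, -24))*s(35, 6) = (1/36 - 13)*(4 + 3*35) = -467*(4 + 105)/36 = -467/36*109 = -50903/36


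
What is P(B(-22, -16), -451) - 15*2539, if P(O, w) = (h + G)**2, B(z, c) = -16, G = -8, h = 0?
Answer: -38021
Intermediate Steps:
P(O, w) = 64 (P(O, w) = (0 - 8)**2 = (-8)**2 = 64)
P(B(-22, -16), -451) - 15*2539 = 64 - 15*2539 = 64 - 38085 = -38021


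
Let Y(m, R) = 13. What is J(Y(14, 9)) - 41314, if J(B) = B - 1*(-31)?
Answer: -41270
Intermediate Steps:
J(B) = 31 + B (J(B) = B + 31 = 31 + B)
J(Y(14, 9)) - 41314 = (31 + 13) - 41314 = 44 - 41314 = -41270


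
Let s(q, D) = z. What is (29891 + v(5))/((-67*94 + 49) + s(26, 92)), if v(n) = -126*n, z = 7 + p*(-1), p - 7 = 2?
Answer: -29261/6251 ≈ -4.6810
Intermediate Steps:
p = 9 (p = 7 + 2 = 9)
z = -2 (z = 7 + 9*(-1) = 7 - 9 = -2)
s(q, D) = -2
(29891 + v(5))/((-67*94 + 49) + s(26, 92)) = (29891 - 126*5)/((-67*94 + 49) - 2) = (29891 - 630)/((-6298 + 49) - 2) = 29261/(-6249 - 2) = 29261/(-6251) = 29261*(-1/6251) = -29261/6251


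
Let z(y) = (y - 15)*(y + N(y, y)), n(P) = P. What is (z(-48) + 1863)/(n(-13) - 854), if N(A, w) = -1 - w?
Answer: -642/289 ≈ -2.2215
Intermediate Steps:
z(y) = 15 - y (z(y) = (y - 15)*(y + (-1 - y)) = (-15 + y)*(-1) = 15 - y)
(z(-48) + 1863)/(n(-13) - 854) = ((15 - 1*(-48)) + 1863)/(-13 - 854) = ((15 + 48) + 1863)/(-867) = (63 + 1863)*(-1/867) = 1926*(-1/867) = -642/289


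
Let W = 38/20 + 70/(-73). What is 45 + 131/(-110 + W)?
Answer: 3486955/79613 ≈ 43.799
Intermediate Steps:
W = 687/730 (W = 38*(1/20) + 70*(-1/73) = 19/10 - 70/73 = 687/730 ≈ 0.94110)
45 + 131/(-110 + W) = 45 + 131/(-110 + 687/730) = 45 + 131/(-79613/730) = 45 + 131*(-730/79613) = 45 - 95630/79613 = 3486955/79613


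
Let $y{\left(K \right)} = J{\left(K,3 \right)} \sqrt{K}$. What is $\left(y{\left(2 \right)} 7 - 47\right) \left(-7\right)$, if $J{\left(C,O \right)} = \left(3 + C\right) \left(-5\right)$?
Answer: $329 + 1225 \sqrt{2} \approx 2061.4$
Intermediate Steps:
$J{\left(C,O \right)} = -15 - 5 C$
$y{\left(K \right)} = \sqrt{K} \left(-15 - 5 K\right)$ ($y{\left(K \right)} = \left(-15 - 5 K\right) \sqrt{K} = \sqrt{K} \left(-15 - 5 K\right)$)
$\left(y{\left(2 \right)} 7 - 47\right) \left(-7\right) = \left(5 \sqrt{2} \left(-3 - 2\right) 7 - 47\right) \left(-7\right) = \left(5 \sqrt{2} \left(-5\right) 7 - 47\right) \left(-7\right) = \left(- 25 \sqrt{2} \cdot 7 - 47\right) \left(-7\right) = \left(- 175 \sqrt{2} - 47\right) \left(-7\right) = \left(-47 - 175 \sqrt{2}\right) \left(-7\right) = 329 + 1225 \sqrt{2}$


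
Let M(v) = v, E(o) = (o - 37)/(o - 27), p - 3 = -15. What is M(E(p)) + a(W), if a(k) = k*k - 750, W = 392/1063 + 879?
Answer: 34044934026310/44068791 ≈ 7.7254e+5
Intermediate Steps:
p = -12 (p = 3 - 15 = -12)
E(o) = (-37 + o)/(-27 + o)
W = 934769/1063 (W = 392*(1/1063) + 879 = 392/1063 + 879 = 934769/1063 ≈ 879.37)
a(k) = -750 + k² (a(k) = k² - 750 = -750 + k²)
M(E(p)) + a(W) = (-37 - 12)/(-27 - 12) + (-750 + (934769/1063)²) = -49/(-39) + (-750 + 873793083361/1129969) = -1/39*(-49) + 872945606611/1129969 = 49/39 + 872945606611/1129969 = 34044934026310/44068791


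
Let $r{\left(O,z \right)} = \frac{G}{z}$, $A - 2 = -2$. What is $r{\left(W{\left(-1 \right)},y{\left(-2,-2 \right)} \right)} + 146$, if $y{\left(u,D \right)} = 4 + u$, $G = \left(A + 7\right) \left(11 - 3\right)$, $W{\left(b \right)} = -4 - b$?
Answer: $174$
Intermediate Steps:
$A = 0$ ($A = 2 - 2 = 0$)
$G = 56$ ($G = \left(0 + 7\right) \left(11 - 3\right) = 7 \cdot 8 = 56$)
$r{\left(O,z \right)} = \frac{56}{z}$
$r{\left(W{\left(-1 \right)},y{\left(-2,-2 \right)} \right)} + 146 = \frac{56}{4 - 2} + 146 = \frac{56}{2} + 146 = 56 \cdot \frac{1}{2} + 146 = 28 + 146 = 174$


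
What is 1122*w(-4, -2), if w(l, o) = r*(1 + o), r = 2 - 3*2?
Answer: 4488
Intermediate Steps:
r = -4 (r = 2 - 6 = -4)
w(l, o) = -4 - 4*o (w(l, o) = -4*(1 + o) = -4 - 4*o)
1122*w(-4, -2) = 1122*(-4 - 4*(-2)) = 1122*(-4 + 8) = 1122*4 = 4488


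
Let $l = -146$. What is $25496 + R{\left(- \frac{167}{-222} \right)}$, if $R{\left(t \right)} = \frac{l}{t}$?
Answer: $\frac{4225420}{167} \approx 25302.0$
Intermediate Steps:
$R{\left(t \right)} = - \frac{146}{t}$
$25496 + R{\left(- \frac{167}{-222} \right)} = 25496 - \frac{146}{\left(-167\right) \frac{1}{-222}} = 25496 - \frac{146}{\left(-167\right) \left(- \frac{1}{222}\right)} = 25496 - \frac{146}{\frac{167}{222}} = 25496 - \frac{32412}{167} = \frac{4225420}{167}$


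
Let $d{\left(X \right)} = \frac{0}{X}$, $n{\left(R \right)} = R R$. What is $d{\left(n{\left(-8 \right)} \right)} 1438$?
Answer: $0$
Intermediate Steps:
$n{\left(R \right)} = R^{2}$
$d{\left(X \right)} = 0$
$d{\left(n{\left(-8 \right)} \right)} 1438 = 0 \cdot 1438 = 0$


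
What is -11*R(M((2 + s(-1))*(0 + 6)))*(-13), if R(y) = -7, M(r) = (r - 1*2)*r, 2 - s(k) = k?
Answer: -1001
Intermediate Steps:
s(k) = 2 - k
M(r) = r*(-2 + r) (M(r) = (r - 2)*r = (-2 + r)*r = r*(-2 + r))
-11*R(M((2 + s(-1))*(0 + 6)))*(-13) = -11*(-7)*(-13) = 77*(-13) = -1001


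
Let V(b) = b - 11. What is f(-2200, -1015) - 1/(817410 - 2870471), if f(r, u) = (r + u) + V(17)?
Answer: -6588272748/2053061 ≈ -3209.0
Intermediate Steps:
V(b) = -11 + b
f(r, u) = 6 + r + u (f(r, u) = (r + u) + (-11 + 17) = (r + u) + 6 = 6 + r + u)
f(-2200, -1015) - 1/(817410 - 2870471) = (6 - 2200 - 1015) - 1/(817410 - 2870471) = -3209 - 1/(-2053061) = -3209 - 1*(-1/2053061) = -3209 + 1/2053061 = -6588272748/2053061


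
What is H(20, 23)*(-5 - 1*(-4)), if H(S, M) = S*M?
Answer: -460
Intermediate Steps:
H(S, M) = M*S
H(20, 23)*(-5 - 1*(-4)) = (23*20)*(-5 - 1*(-4)) = 460*(-5 + 4) = 460*(-1) = -460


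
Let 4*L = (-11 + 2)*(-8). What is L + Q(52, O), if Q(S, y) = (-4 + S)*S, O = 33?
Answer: 2514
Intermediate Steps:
Q(S, y) = S*(-4 + S)
L = 18 (L = ((-11 + 2)*(-8))/4 = (-9*(-8))/4 = (¼)*72 = 18)
L + Q(52, O) = 18 + 52*(-4 + 52) = 18 + 52*48 = 18 + 2496 = 2514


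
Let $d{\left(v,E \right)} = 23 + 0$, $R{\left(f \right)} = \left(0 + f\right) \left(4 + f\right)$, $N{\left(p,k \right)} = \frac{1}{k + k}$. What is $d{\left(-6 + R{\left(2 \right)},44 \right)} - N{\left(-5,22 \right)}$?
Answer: $\frac{1011}{44} \approx 22.977$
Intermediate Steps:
$N{\left(p,k \right)} = \frac{1}{2 k}$
$R{\left(f \right)} = f \left(4 + f\right)$
$d{\left(v,E \right)} = 23$
$d{\left(-6 + R{\left(2 \right)},44 \right)} - N{\left(-5,22 \right)} = 23 - \frac{1}{2 \cdot 22} = 23 - \frac{1}{2} \cdot \frac{1}{22} = 23 - \frac{1}{44} = \frac{1011}{44}$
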